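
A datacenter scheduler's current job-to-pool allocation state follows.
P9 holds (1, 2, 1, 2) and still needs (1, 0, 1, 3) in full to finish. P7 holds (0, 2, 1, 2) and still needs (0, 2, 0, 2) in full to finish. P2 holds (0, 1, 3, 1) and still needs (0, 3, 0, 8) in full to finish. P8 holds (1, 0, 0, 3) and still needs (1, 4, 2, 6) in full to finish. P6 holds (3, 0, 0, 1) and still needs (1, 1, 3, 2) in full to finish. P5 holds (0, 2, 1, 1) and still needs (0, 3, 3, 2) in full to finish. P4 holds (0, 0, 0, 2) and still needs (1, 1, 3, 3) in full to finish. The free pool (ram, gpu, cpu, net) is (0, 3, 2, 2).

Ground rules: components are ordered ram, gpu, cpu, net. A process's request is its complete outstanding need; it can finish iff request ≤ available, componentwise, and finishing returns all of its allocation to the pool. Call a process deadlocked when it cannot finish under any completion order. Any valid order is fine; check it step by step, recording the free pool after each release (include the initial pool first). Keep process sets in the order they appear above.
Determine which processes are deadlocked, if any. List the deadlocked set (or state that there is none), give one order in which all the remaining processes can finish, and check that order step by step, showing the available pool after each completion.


Deadlocked: P9, P2, P8, P6 and P4.
Key observation: after P7, P5 the pool peaks at (0, 7, 4, 5), and each blocked process is short somewhere: P9 on ram; P2 on net; P8 on ram, net; P6 on ram; P4 on ram.
One completion order for the rest: P7, P5. Verifying each step:
  pool = (0, 3, 2, 2)
  P7: need (0, 2, 0, 2) fits (0, 3, 2, 2); releases (0, 2, 1, 2), pool now (0, 5, 3, 4)
  P5: need (0, 3, 3, 2) fits (0, 5, 3, 4); releases (0, 2, 1, 1), pool now (0, 7, 4, 5)
None of the blocked processes ever fits:
  P9 cannot run: need (1, 0, 1, 3) vs free (0, 7, 4, 5) (insufficient ram)
  P2 cannot run: need (0, 3, 0, 8) vs free (0, 7, 4, 5) (insufficient net)
  P8 cannot run: need (1, 4, 2, 6) vs free (0, 7, 4, 5) (insufficient ram and net)
  P6 cannot run: need (1, 1, 3, 2) vs free (0, 7, 4, 5) (insufficient ram)
  P4 cannot run: need (1, 1, 3, 3) vs free (0, 7, 4, 5) (insufficient ram)


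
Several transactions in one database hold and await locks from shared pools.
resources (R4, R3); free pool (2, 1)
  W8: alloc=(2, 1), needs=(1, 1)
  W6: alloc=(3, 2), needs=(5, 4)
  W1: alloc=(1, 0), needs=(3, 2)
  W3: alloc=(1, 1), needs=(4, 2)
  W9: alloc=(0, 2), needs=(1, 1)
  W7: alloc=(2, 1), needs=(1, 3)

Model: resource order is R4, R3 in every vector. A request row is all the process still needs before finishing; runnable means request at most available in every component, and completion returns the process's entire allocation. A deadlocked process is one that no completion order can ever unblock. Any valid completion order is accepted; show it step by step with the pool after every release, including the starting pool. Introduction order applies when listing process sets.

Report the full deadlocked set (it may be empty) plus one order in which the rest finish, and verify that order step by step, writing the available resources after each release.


The deadlocked set is empty.
Key observation: there is always a runnable process — W9 first — so the state unwinds completely.
The rest can finish in the order W9, W8, W7, W1, W6, W3. Step-by-step check:
  pool = (2, 1)
  W9: need (1, 1) fits (2, 1); releases (0, 2), pool now (2, 3)
  W8: need (1, 1) fits (2, 3); releases (2, 1), pool now (4, 4)
  W7: need (1, 3) fits (4, 4); releases (2, 1), pool now (6, 5)
  W1: need (3, 2) fits (6, 5); releases (1, 0), pool now (7, 5)
  W6: need (5, 4) fits (7, 5); releases (3, 2), pool now (10, 7)
  W3: need (4, 2) fits (10, 7); releases (1, 1), pool now (11, 8)


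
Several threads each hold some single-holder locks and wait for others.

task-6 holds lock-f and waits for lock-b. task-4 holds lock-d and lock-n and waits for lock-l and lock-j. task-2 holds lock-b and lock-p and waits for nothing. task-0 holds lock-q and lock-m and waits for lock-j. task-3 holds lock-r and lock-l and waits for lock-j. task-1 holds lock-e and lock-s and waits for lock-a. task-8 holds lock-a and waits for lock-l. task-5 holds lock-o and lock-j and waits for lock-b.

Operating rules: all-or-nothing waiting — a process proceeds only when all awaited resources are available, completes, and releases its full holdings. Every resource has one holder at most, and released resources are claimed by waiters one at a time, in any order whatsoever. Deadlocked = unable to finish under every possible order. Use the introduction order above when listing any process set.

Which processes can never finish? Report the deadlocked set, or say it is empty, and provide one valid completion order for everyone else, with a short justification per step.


Nothing here is deadlocked.
Key observation: no waiting chain loops back on itself — every chain ends at a process that waits on nothing, so everyone eventually runs.
One completion order for the rest: task-2, task-5, task-3, task-6, task-0, task-8, task-1, task-4.
Walking it through:
  run task-2 (it waits on nothing); releases lock-b and lock-p
  task-5: everything it awaited (lock-b) is free; runs, freeing lock-o and lock-j
  task-3: everything it awaited (lock-j) is free; runs, freeing lock-r and lock-l
  task-6: everything it awaited (lock-b) is free; runs, freeing lock-f
  task-0: everything it awaited (lock-j) is free; runs, freeing lock-q and lock-m
  task-8: everything it awaited (lock-l) is free; runs, freeing lock-a
  task-1: everything it awaited (lock-a) is free; runs, freeing lock-e and lock-s
  task-4: everything it awaited (lock-l and lock-j) is free; runs, freeing lock-d and lock-n


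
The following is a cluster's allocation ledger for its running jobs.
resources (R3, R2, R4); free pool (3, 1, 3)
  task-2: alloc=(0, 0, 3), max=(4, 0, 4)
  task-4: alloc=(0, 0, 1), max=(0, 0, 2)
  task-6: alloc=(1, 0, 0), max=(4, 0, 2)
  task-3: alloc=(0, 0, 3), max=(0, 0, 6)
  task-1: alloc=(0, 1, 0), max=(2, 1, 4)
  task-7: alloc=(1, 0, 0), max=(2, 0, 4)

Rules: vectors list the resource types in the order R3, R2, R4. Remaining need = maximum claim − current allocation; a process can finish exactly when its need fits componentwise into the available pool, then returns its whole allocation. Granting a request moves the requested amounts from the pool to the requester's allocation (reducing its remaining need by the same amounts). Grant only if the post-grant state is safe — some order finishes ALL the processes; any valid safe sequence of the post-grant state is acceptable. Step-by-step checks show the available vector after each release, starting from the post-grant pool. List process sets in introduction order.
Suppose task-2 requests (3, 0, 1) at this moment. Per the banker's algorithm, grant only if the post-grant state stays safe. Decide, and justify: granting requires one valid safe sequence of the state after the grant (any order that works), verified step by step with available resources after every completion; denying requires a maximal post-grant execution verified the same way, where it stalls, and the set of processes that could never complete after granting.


DENY — the pretend-granted state is unsafe.
Key observation: after task-4, task-3 complete, (0, 1, 6) is the best the pool ever gets, yet each leftover process wants more R3.
After a pretend grant, a maximal execution: task-4, task-3 — then nothing else fits. Check, step by step:
  pool = (0, 1, 2)
  run task-4 (needs (0, 0, 1), free (0, 1, 2)); after release of (0, 0, 1) the pool is (0, 1, 3)
  run task-3 (needs (0, 0, 3), free (0, 1, 3)); after release of (0, 0, 3) the pool is (0, 1, 6)
  blocked: task-2 wants (1, 0, 0), pool (0, 1, 6) — not enough R3
  blocked: task-6 wants (3, 0, 2), pool (0, 1, 6) — not enough R3
  blocked: task-1 wants (2, 0, 4), pool (0, 1, 6) — not enough R3
  blocked: task-7 wants (1, 0, 4), pool (0, 1, 6) — not enough R3
Processes that could never finish after the grant: task-2, task-6, task-1 and task-7.


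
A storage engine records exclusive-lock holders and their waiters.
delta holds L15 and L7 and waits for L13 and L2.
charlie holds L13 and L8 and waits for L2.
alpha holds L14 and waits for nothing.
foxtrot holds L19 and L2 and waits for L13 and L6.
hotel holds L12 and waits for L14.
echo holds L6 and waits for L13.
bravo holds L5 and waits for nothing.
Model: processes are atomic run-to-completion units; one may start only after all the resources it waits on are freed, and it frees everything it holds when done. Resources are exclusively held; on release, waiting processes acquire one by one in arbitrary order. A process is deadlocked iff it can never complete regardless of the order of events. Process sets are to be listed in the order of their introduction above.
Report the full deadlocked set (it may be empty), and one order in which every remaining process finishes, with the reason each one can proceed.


The deadlocked set is delta, charlie, foxtrot and echo.
Key observation: the knot is the closed ring of waits charlie -> foxtrot -> charlie; echo is caught in further circular waits and delta waits into the deadlock from upstream.
One completion order for the rest: alpha, hotel, bravo.
Verifying each step:
  run alpha (it waits on nothing); releases L14
  hotel waits on L14 — all released -> runs and releases L12
  run bravo (it waits on nothing); releases L5


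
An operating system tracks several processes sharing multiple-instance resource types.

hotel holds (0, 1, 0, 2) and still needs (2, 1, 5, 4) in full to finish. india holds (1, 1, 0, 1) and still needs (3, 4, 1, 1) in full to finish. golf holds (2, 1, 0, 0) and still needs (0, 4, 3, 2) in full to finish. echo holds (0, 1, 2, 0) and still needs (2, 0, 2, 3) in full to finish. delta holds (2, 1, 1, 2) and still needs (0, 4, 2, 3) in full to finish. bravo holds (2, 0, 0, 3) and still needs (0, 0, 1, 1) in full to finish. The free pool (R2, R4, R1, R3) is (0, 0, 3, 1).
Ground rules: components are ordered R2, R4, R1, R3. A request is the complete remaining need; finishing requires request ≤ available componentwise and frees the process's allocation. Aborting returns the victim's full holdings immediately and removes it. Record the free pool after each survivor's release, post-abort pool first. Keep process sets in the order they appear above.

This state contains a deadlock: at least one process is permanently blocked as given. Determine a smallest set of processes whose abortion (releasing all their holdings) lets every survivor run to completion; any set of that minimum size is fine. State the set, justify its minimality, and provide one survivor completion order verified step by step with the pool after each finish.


The answer: abort india and delta.
Key observation: before aborting india and delta, golf was permanently blocked — no order could ever run it; afterwards it completes at step 4.
No one abort is enough; case by case: hotel alone leaves india blocked (short on R2 and R4); india alone leaves golf blocked (short on R4); golf alone leaves india blocked (short on R4); echo alone leaves india blocked (short on R2 and R4); delta alone leaves india blocked (short on R4); bravo alone leaves india blocked (short on R2 and R4).
Survivors finish in the order: echo, hotel, bravo, golf. Check, step by step (pool after the aborts first):
  pool = (3, 2, 4, 4)
  echo: need (2, 0, 2, 3) fits (3, 2, 4, 4); releases (0, 1, 2, 0), pool now (3, 3, 6, 4)
  hotel: need (2, 1, 5, 4) fits (3, 3, 6, 4); releases (0, 1, 0, 2), pool now (3, 4, 6, 6)
  bravo: need (0, 0, 1, 1) fits (3, 4, 6, 6); releases (2, 0, 0, 3), pool now (5, 4, 6, 9)
  golf: need (0, 4, 3, 2) fits (5, 4, 6, 9); releases (2, 1, 0, 0), pool now (7, 5, 6, 9)


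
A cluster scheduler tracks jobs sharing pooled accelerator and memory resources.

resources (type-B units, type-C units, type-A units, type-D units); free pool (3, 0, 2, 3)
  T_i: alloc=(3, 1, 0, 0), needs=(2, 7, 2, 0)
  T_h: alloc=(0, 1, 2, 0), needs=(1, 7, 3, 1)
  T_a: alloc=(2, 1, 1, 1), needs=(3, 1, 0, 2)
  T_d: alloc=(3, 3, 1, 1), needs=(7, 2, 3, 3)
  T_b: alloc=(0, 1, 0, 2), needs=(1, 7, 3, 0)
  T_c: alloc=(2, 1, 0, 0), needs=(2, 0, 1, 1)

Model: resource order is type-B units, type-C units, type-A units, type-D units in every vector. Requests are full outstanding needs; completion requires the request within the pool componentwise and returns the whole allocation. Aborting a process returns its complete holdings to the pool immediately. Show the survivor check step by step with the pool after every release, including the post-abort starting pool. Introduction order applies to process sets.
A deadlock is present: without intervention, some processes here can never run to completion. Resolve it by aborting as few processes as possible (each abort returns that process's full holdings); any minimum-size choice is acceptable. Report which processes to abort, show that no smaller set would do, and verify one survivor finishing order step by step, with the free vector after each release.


Abort T_h and T_b.
Key observation: the deadlocked T_i becomes finishable only because T_h and T_b released (0, 2, 2, 2); it completes at step 4 below.
Minimality, checking each single-abort alternative: T_i alone leaves T_h blocked (short on type-C units); T_h alone leaves T_i blocked (short on type-C units); T_a alone leaves T_i blocked (short on type-C units); T_d alone leaves T_i blocked (short on type-C units); T_b alone leaves T_i blocked (short on type-C units); T_c alone leaves T_i blocked (short on type-C units).
Survivors finish in the order: T_a, T_c, T_d, T_i. Check, step by step (pool after the aborts first):
  pool = (3, 2, 4, 5)
  T_a: need (3, 1, 0, 2) fits (3, 2, 4, 5); releases (2, 1, 1, 1), pool now (5, 3, 5, 6)
  T_c: need (2, 0, 1, 1) fits (5, 3, 5, 6); releases (2, 1, 0, 0), pool now (7, 4, 5, 6)
  T_d: need (7, 2, 3, 3) fits (7, 4, 5, 6); releases (3, 3, 1, 1), pool now (10, 7, 6, 7)
  T_i: need (2, 7, 2, 0) fits (10, 7, 6, 7); releases (3, 1, 0, 0), pool now (13, 8, 6, 7)


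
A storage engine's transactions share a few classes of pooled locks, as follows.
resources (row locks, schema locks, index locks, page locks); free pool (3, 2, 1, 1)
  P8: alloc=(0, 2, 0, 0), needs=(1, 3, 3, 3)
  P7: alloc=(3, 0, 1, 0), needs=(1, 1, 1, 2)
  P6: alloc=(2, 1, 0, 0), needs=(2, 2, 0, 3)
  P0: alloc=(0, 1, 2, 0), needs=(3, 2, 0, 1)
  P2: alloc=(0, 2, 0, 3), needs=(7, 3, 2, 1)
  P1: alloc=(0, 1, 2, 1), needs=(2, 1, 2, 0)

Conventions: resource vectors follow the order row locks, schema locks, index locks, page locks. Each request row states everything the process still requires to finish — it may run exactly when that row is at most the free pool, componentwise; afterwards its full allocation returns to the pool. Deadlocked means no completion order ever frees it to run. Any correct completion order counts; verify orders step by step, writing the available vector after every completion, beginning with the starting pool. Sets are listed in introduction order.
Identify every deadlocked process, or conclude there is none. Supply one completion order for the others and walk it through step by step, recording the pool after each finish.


Deadlocked: P8, P6 and P2.
Key observation: after P0, P1, P7 the pool peaks at (6, 4, 6, 2), and each blocked process is short somewhere: P8 on page locks; P6 on page locks; P2 on row locks.
A valid finishing order for the others: P0, P1, P7. Verifying each step:
  pool = (3, 2, 1, 1)
  run P0 (needs (3, 2, 0, 1), free (3, 2, 1, 1)); after release of (0, 1, 2, 0) the pool is (3, 3, 3, 1)
  run P1 (needs (2, 1, 2, 0), free (3, 3, 3, 1)); after release of (0, 1, 2, 1) the pool is (3, 4, 5, 2)
  run P7 (needs (1, 1, 1, 2), free (3, 4, 5, 2)); after release of (3, 0, 1, 0) the pool is (6, 4, 6, 2)
None of the blocked processes ever fits:
  blocked: P8 wants (1, 3, 3, 3), pool (6, 4, 6, 2) — not enough page locks
  blocked: P6 wants (2, 2, 0, 3), pool (6, 4, 6, 2) — not enough page locks
  blocked: P2 wants (7, 3, 2, 1), pool (6, 4, 6, 2) — not enough row locks


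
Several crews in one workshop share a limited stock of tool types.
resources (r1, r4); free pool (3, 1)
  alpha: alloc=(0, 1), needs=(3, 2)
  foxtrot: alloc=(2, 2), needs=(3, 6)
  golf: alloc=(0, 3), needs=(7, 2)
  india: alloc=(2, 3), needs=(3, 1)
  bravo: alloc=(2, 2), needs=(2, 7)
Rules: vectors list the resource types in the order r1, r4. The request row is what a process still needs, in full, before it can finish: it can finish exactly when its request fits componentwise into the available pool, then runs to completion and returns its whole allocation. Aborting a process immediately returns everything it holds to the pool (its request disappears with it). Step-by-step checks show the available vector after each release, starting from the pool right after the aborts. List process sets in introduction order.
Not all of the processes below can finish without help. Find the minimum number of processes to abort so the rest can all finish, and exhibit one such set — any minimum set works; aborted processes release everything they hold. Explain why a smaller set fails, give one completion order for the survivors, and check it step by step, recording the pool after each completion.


Minimum abort set: golf.
Key observation: bravo could never have finished before the abort; with (0, 3) returned by golf, it fits at step 3.
No smaller set exists: with zero aborts the deadlock remains.
Survivors finish in the order: alpha, india, bravo, foxtrot. Walking it through (pool after the aborts first):
  pool = (3, 4)
  run alpha (needs (3, 2), free (3, 4)); after release of (0, 1) the pool is (3, 5)
  run india (needs (3, 1), free (3, 5)); after release of (2, 3) the pool is (5, 8)
  run bravo (needs (2, 7), free (5, 8)); after release of (2, 2) the pool is (7, 10)
  run foxtrot (needs (3, 6), free (7, 10)); after release of (2, 2) the pool is (9, 12)


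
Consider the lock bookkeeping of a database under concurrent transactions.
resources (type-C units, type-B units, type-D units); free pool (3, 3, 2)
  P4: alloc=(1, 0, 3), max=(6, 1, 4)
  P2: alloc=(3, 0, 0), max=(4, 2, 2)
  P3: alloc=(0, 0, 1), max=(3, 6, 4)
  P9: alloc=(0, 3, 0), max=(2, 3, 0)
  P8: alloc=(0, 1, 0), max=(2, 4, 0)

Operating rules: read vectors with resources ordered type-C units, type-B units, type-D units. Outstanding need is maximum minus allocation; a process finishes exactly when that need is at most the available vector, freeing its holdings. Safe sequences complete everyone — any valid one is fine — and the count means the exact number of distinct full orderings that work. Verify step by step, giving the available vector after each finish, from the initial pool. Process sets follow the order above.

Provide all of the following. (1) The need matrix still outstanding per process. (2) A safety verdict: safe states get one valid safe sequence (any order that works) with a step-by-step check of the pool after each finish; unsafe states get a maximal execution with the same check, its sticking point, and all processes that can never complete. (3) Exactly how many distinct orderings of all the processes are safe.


(1) Need matrix, components ordered type-C units, type-B units, type-D units:
  P4: (5, 1, 1)
  P2: (1, 2, 2)
  P3: (3, 6, 3)
  P9: (2, 0, 0)
  P8: (2, 3, 0)
(2) SAFE, for example via the order P2, P4, P9, P8, P3.
Key observation: the first exact fit in this order is P2 — it needs (1, 2, 2) with (3, 3, 2) free, meeting a requested resource to the last unit.
Walking it through:
  pool = (3, 3, 2)
  run P2 (needs (1, 2, 2), free (3, 3, 2)); after release of (3, 0, 0) the pool is (6, 3, 2)
  run P4 (needs (5, 1, 1), free (6, 3, 2)); after release of (1, 0, 3) the pool is (7, 3, 5)
  run P9 (needs (2, 0, 0), free (7, 3, 5)); after release of (0, 3, 0) the pool is (7, 6, 5)
  run P8 (needs (2, 3, 0), free (7, 6, 5)); after release of (0, 1, 0) the pool is (7, 7, 5)
  run P3 (needs (3, 6, 3), free (7, 7, 5)); after release of (0, 0, 1) the pool is (7, 7, 6)
(3) The exact count: 15 of the possible complete orderings are safe sequences.


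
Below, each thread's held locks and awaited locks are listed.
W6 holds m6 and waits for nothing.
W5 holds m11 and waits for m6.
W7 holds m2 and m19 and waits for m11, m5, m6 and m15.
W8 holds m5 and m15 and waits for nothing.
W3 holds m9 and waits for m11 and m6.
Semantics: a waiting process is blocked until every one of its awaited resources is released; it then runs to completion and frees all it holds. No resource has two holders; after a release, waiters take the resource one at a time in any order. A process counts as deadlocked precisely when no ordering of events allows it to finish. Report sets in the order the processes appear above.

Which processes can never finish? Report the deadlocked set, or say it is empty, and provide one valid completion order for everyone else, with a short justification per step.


No process is deadlocked.
Key observation: the wait relation is loop-free; peeling off processes with no waits unwinds the whole state.
A valid finishing order for the others: W8, W6, W5, W3, W7.
Step-by-step check:
  W8 waits on nothing -> runs at once and releases m5 and m15
  W6 waits on nothing -> runs at once and releases m6
  W5 waits on m6 — all released -> runs and releases m11
  W3 waits on m11 and m6 — all released -> runs and releases m9
  W7 waits on m11, m5, m6 and m15 — all released -> runs and releases m2 and m19


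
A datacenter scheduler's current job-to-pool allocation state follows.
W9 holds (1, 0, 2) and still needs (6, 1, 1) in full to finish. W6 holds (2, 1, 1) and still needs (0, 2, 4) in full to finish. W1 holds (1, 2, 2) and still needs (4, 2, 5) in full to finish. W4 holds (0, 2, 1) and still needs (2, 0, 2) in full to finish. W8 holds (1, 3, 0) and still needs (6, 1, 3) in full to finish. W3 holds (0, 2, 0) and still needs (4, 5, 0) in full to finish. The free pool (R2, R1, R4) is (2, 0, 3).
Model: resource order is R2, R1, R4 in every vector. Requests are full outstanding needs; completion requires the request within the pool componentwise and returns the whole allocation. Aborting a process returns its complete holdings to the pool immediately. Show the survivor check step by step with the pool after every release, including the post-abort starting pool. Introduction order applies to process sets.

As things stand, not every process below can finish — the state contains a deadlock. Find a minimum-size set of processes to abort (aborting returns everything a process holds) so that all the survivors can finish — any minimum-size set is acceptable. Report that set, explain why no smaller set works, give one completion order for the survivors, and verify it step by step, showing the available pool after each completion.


Minimum abort set: W9.
Key observation: no ordering could ever have run W8 before the abort of W9; with (1, 0, 2) back in the pool it fits at step 4.
Minimality: the empty abort set fails — the state is deadlocked as it stands.
One survivor order: W4, W6, W1, W8, W3. Check, step by step (post-abort pool first):
  pool = (3, 0, 5)
  run W4 (needs (2, 0, 2), free (3, 0, 5)); after release of (0, 2, 1) the pool is (3, 2, 6)
  run W6 (needs (0, 2, 4), free (3, 2, 6)); after release of (2, 1, 1) the pool is (5, 3, 7)
  run W1 (needs (4, 2, 5), free (5, 3, 7)); after release of (1, 2, 2) the pool is (6, 5, 9)
  run W8 (needs (6, 1, 3), free (6, 5, 9)); after release of (1, 3, 0) the pool is (7, 8, 9)
  run W3 (needs (4, 5, 0), free (7, 8, 9)); after release of (0, 2, 0) the pool is (7, 10, 9)


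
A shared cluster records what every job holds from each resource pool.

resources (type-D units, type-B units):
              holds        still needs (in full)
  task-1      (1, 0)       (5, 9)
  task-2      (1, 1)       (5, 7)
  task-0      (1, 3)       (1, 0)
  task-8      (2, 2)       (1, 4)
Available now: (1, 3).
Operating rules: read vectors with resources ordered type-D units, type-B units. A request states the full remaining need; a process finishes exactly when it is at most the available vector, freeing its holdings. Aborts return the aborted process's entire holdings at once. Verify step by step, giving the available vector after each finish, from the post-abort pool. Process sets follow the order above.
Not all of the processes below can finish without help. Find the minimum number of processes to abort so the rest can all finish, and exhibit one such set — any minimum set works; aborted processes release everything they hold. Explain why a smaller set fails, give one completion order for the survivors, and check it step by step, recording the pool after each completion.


The answer: abort task-1.
Key observation: task-2 had no path to completion before; after the abort of task-1 ((1, 0) returned), step 3 is where it fits.
Why nothing smaller works: aborting no one leaves the state deadlocked as given.
Survivors finish in the order: task-0, task-8, task-2. Walking it through (pool after the aborts first):
  pool = (2, 3)
  task-0: need (1, 0) fits (2, 3); releases (1, 3), pool now (3, 6)
  task-8: need (1, 4) fits (3, 6); releases (2, 2), pool now (5, 8)
  task-2: need (5, 7) fits (5, 8); releases (1, 1), pool now (6, 9)


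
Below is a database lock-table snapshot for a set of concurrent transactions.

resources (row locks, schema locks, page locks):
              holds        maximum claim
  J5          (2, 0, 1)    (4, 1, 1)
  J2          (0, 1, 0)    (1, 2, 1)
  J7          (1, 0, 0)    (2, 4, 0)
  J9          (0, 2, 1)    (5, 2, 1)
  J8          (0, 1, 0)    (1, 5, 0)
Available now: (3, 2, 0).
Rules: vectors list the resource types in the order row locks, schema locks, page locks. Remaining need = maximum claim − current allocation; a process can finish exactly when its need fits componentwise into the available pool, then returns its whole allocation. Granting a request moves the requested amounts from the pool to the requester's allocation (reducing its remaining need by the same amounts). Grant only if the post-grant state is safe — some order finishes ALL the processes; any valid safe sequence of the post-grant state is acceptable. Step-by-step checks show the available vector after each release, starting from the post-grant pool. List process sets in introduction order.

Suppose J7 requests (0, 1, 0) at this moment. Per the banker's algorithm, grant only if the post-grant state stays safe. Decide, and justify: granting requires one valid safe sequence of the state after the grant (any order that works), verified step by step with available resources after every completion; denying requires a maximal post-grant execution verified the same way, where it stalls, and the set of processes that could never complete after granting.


GRANT — the state after the grant stays safe, e.g. via J5, J2, J9, J7, J8.
Key observation: the grant leaves (3, 1, 0) free — enough for J5, whose release restarts the cascade.
Check on the post-grant state, step by step:
  pool = (3, 1, 0)
  J5: need (2, 1, 0) fits (3, 1, 0); releases (2, 0, 1), pool now (5, 1, 1)
  J2: need (1, 1, 1) fits (5, 1, 1); releases (0, 1, 0), pool now (5, 2, 1)
  J9: need (5, 0, 0) fits (5, 2, 1); releases (0, 2, 1), pool now (5, 4, 2)
  J7: need (1, 3, 0) fits (5, 4, 2); releases (1, 1, 0), pool now (6, 5, 2)
  J8: need (1, 4, 0) fits (6, 5, 2); releases (0, 1, 0), pool now (6, 6, 2)


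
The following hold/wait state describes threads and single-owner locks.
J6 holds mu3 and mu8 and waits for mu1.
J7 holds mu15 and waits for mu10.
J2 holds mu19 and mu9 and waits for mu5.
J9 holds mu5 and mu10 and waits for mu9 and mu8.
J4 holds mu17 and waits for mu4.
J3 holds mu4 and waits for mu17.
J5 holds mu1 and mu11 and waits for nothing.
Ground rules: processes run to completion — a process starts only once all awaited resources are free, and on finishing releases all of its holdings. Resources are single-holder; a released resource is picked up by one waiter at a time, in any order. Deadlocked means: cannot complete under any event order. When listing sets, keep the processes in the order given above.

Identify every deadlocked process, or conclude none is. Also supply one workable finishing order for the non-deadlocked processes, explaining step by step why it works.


The deadlocked set is J7, J2, J9, J4 and J3.
Key observation: along J9 -> J2 -> J9, each member waits on what the next one holds — a deadlock; J4 and J3 are caught in further circular waits and J7 waits into the deadlock from upstream.
One completion order for the rest: J5, J6.
Walking it through:
  run J5 (it waits on nothing); releases mu1 and mu11
  run J6 (all its waits — mu1 — are resolved); releases mu3 and mu8


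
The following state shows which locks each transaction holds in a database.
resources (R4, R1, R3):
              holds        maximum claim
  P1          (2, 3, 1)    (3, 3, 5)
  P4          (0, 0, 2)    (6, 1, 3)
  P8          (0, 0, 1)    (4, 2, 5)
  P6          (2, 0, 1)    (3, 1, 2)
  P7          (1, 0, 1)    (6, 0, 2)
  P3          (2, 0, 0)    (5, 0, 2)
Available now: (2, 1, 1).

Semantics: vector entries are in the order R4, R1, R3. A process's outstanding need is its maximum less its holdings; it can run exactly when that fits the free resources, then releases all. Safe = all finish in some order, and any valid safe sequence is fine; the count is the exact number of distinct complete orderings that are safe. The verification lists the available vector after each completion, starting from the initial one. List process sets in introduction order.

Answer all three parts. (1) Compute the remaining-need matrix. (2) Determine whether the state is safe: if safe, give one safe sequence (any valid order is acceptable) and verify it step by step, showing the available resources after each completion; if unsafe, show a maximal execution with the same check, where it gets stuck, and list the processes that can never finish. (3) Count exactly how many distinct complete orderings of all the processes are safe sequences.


(1) Need matrix, components ordered R4, R1, R3:
  P1: (1, 0, 4)
  P4: (6, 1, 1)
  P8: (4, 2, 4)
  P6: (1, 1, 1)
  P7: (5, 0, 1)
  P3: (3, 0, 2)
(2) SAFE — a valid safe sequence is P6, P3, P7, P4, P1, P8.
Key observation: at P6 the run first touches a limit — (1, 1, 1) against (2, 1, 1), exact on a resource it actually requests.
Check, step by step:
  pool = (2, 1, 1)
  P6 needs (1, 1, 1) <= (2, 1, 1) -> finishes; pool += (2, 0, 1) = (4, 1, 2)
  P3 needs (3, 0, 2) <= (4, 1, 2) -> finishes; pool += (2, 0, 0) = (6, 1, 2)
  P7 needs (5, 0, 1) <= (6, 1, 2) -> finishes; pool += (1, 0, 1) = (7, 1, 3)
  P4 needs (6, 1, 1) <= (7, 1, 3) -> finishes; pool += (0, 0, 2) = (7, 1, 5)
  P1 needs (1, 0, 4) <= (7, 1, 5) -> finishes; pool += (2, 3, 1) = (9, 4, 6)
  P8 needs (4, 2, 4) <= (9, 4, 6) -> finishes; pool += (0, 0, 1) = (9, 4, 7)
(3) The exact count: 4 of the possible complete orderings are safe sequences.


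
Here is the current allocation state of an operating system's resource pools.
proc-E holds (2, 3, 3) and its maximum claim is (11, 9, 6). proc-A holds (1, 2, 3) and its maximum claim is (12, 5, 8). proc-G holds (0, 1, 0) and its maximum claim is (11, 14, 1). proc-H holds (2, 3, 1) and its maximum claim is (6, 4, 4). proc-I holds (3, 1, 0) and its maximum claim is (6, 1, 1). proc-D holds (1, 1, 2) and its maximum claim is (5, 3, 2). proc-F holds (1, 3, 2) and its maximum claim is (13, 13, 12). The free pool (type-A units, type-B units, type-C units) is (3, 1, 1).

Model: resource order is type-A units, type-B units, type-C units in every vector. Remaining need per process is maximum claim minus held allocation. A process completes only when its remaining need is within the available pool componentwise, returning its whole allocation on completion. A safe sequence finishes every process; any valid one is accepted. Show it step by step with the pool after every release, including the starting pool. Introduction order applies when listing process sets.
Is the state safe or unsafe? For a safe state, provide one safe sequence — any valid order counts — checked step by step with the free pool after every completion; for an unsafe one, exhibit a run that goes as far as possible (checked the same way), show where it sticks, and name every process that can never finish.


The state is SAFE; one workable sequence: proc-I, proc-D, proc-H, proc-E, proc-A, proc-F, proc-G.
Key observation: proc-I marks the first exact bind of the order: its need (3, 0, 1) fits the free (3, 1, 1) with zero slack on a requested resource.
Check, step by step:
  pool = (3, 1, 1)
  run proc-I (needs (3, 0, 1), free (3, 1, 1)); after release of (3, 1, 0) the pool is (6, 2, 1)
  run proc-D (needs (4, 2, 0), free (6, 2, 1)); after release of (1, 1, 2) the pool is (7, 3, 3)
  run proc-H (needs (4, 1, 3), free (7, 3, 3)); after release of (2, 3, 1) the pool is (9, 6, 4)
  run proc-E (needs (9, 6, 3), free (9, 6, 4)); after release of (2, 3, 3) the pool is (11, 9, 7)
  run proc-A (needs (11, 3, 5), free (11, 9, 7)); after release of (1, 2, 3) the pool is (12, 11, 10)
  run proc-F (needs (12, 10, 10), free (12, 11, 10)); after release of (1, 3, 2) the pool is (13, 14, 12)
  run proc-G (needs (11, 13, 1), free (13, 14, 12)); after release of (0, 1, 0) the pool is (13, 15, 12)


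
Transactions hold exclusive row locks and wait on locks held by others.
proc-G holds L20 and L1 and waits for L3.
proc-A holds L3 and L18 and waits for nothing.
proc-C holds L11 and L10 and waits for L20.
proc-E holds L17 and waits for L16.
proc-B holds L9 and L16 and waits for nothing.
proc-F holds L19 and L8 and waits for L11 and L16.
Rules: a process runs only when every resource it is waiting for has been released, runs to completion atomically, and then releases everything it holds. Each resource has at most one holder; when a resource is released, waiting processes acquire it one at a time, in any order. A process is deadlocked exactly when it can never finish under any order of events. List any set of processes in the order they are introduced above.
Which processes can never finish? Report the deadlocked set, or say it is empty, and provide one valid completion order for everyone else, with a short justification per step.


No process is deadlocked.
Key observation: every chain of waits terminates; starting from the processes that wait on nothing, all the rest unlock in turn.
The rest can finish in the order proc-A, proc-B, proc-G, proc-C, proc-F, proc-E.
Check, step by step:
  run proc-A (it waits on nothing); releases L3 and L18
  run proc-B (it waits on nothing); releases L9 and L16
  proc-G: everything it awaited (L3) is free; runs, freeing L20 and L1
  proc-C: everything it awaited (L20) is free; runs, freeing L11 and L10
  proc-F: everything it awaited (L11 and L16) is free; runs, freeing L19 and L8
  proc-E: everything it awaited (L16) is free; runs, freeing L17


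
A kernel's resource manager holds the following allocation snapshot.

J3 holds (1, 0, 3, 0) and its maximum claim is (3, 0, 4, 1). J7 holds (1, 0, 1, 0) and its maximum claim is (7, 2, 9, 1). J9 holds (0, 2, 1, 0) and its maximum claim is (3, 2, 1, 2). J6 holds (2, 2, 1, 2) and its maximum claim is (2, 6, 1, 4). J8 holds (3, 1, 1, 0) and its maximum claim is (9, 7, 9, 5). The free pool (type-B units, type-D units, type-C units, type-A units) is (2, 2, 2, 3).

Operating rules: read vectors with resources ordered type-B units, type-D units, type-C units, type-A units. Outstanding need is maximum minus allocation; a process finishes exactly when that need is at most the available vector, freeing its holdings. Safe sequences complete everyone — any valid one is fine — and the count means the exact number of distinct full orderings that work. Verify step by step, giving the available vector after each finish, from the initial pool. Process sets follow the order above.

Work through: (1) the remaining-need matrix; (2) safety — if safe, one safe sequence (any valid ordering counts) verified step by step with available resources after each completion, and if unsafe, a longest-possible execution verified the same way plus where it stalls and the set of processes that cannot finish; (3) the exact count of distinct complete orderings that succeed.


(1) Outstanding need per process (order type-B units, type-D units, type-C units, type-A units):
  J3: (2, 0, 1, 1)
  J7: (6, 2, 8, 1)
  J9: (3, 0, 0, 2)
  J6: (0, 4, 0, 2)
  J8: (6, 6, 8, 5)
(2) The state is UNSAFE.
Key observation: the wall is type-B units: completing J3, J9, J6 brings the pool only to (5, 6, 7, 5), and all the rest need more.
Going as far as possible: J3, J9, J6; after that, nothing fits. Check, step by step:
  pool = (2, 2, 2, 3)
  J3 needs (2, 0, 1, 1) <= (2, 2, 2, 3) -> finishes; pool += (1, 0, 3, 0) = (3, 2, 5, 3)
  J9 needs (3, 0, 0, 2) <= (3, 2, 5, 3) -> finishes; pool += (0, 2, 1, 0) = (3, 4, 6, 3)
  J6 needs (0, 4, 0, 2) <= (3, 4, 6, 3) -> finishes; pool += (2, 2, 1, 2) = (5, 6, 7, 5)
  J7 still needs (6, 2, 8, 1) but only (5, 6, 7, 5) is free — short on type-B units and type-C units
  J8 still needs (6, 6, 8, 5) but only (5, 6, 7, 5) is free — short on type-B units and type-C units
Permanently blocked: J7 and J8.
(3) The exact count: 0 of the possible complete orderings are safe sequences.


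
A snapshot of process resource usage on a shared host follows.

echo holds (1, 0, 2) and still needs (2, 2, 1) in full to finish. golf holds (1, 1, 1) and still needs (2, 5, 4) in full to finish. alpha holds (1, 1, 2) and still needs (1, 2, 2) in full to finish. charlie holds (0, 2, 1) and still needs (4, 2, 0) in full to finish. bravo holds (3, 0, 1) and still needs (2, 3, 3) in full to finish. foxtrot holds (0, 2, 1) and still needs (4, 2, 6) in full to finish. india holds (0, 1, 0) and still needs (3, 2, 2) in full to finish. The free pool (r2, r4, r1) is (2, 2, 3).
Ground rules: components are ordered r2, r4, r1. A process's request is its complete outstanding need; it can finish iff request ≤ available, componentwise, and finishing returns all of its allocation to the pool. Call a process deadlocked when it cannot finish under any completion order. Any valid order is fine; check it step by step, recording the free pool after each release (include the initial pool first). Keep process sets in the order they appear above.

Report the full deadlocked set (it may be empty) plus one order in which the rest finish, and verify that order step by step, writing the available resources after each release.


No process is deadlocked.
Key observation: no deadlock: alpha fits now, and the freed resources carry the rest through.
A valid finishing order for the others: alpha, bravo, charlie, india, echo, golf, foxtrot. Check, step by step:
  pool = (2, 2, 3)
  run alpha (needs (1, 2, 2), free (2, 2, 3)); after release of (1, 1, 2) the pool is (3, 3, 5)
  run bravo (needs (2, 3, 3), free (3, 3, 5)); after release of (3, 0, 1) the pool is (6, 3, 6)
  run charlie (needs (4, 2, 0), free (6, 3, 6)); after release of (0, 2, 1) the pool is (6, 5, 7)
  run india (needs (3, 2, 2), free (6, 5, 7)); after release of (0, 1, 0) the pool is (6, 6, 7)
  run echo (needs (2, 2, 1), free (6, 6, 7)); after release of (1, 0, 2) the pool is (7, 6, 9)
  run golf (needs (2, 5, 4), free (7, 6, 9)); after release of (1, 1, 1) the pool is (8, 7, 10)
  run foxtrot (needs (4, 2, 6), free (8, 7, 10)); after release of (0, 2, 1) the pool is (8, 9, 11)


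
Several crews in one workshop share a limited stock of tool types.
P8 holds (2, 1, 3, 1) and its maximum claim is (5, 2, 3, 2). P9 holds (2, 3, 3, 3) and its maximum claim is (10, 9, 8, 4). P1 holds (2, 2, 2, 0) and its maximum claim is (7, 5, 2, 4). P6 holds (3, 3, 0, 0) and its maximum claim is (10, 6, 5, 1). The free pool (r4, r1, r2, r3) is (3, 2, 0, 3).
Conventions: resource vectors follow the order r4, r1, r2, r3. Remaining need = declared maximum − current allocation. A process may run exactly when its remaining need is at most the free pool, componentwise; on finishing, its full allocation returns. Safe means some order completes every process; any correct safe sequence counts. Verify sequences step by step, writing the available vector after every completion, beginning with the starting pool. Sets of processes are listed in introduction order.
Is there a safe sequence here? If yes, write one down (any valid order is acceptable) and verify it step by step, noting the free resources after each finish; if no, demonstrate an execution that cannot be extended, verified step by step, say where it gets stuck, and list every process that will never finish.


The state is SAFE; one workable sequence: P8, P1, P6, P9.
Key observation: P8 marks the first exact bind of the order: its need (3, 1, 0, 1) fits the free (3, 2, 0, 3) with zero slack on a requested resource.
Step-by-step check:
  pool = (3, 2, 0, 3)
  P8: need (3, 1, 0, 1) fits (3, 2, 0, 3); releases (2, 1, 3, 1), pool now (5, 3, 3, 4)
  P1: need (5, 3, 0, 4) fits (5, 3, 3, 4); releases (2, 2, 2, 0), pool now (7, 5, 5, 4)
  P6: need (7, 3, 5, 1) fits (7, 5, 5, 4); releases (3, 3, 0, 0), pool now (10, 8, 5, 4)
  P9: need (8, 6, 5, 1) fits (10, 8, 5, 4); releases (2, 3, 3, 3), pool now (12, 11, 8, 7)
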